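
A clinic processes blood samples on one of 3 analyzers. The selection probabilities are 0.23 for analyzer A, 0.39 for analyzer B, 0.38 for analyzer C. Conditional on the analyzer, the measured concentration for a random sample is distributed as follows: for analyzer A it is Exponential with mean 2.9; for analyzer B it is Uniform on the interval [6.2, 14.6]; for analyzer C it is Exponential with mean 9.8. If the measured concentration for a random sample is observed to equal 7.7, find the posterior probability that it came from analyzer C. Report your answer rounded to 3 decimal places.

Likelihoods f(7.7 | ·): A: 0.0242368; B: 0.119048; C: 0.0465096.
Posterior ∝ prior × likelihood. Numerator for C: 0.38·0.0465096 = 0.0176736.
Normalizing constant: 0.23·0.0242368 + 0.39·0.119048 + 0.38·0.0465096 = 0.0696767.
P(C | observation) = 0.0176736 / 0.0696767 = 0.253652.

0.254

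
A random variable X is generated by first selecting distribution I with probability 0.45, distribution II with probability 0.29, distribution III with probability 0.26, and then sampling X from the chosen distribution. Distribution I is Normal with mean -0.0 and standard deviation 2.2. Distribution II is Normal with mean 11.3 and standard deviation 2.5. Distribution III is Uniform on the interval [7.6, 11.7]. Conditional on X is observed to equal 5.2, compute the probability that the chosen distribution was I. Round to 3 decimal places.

Likelihoods f(5.2 | ·): I: 0.0111003; II: 0.00813134; III: 0.
Posterior ∝ prior × likelihood. Numerator for I: 0.45·0.0111003 = 0.00499513.
Normalizing constant: 0.45·0.0111003 + 0.29·0.00813134 + 0.26·0 = 0.00735322.
P(I | observation) = 0.00499513 / 0.00735322 = 0.679312.

0.679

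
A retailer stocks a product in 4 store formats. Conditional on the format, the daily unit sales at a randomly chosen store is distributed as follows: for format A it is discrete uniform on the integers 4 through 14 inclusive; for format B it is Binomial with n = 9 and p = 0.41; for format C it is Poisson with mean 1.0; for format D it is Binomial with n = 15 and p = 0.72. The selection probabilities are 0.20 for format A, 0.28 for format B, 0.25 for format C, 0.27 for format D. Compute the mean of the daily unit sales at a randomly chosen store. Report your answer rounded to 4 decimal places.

Component means — A: 9; B: 3.69; C: 1; D: 10.8.
E[X] = 0.2·9 + 0.28·3.69 + 0.25·1 + 0.27·10.8 = 5.9992.

5.9992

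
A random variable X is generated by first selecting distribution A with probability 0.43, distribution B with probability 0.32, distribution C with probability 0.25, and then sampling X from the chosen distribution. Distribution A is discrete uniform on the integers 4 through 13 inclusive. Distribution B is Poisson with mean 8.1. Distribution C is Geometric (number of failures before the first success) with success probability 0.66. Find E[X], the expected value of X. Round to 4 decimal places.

6.3758

Component means — A: 8.5; B: 8.1; C: 0.515152.
E[X] = 0.43·8.5 + 0.32·8.1 + 0.25·0.515152 = 6.37579.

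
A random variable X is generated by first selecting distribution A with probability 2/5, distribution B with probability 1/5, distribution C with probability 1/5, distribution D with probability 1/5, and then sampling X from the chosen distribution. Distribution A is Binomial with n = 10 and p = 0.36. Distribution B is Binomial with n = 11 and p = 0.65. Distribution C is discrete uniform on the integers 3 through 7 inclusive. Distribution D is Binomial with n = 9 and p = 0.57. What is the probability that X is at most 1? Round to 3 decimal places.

Conditional on each component, P(X ≤ 1): A: 0.076381; B: 0.000206891; C: 0; D: 0.00649864.
By total probability, P(X ≤ 1) = 0.4·0.076381 + 0.2·0.000206891 + 0.2·0 + 0.2·0.00649864 = 0.0318935.

0.032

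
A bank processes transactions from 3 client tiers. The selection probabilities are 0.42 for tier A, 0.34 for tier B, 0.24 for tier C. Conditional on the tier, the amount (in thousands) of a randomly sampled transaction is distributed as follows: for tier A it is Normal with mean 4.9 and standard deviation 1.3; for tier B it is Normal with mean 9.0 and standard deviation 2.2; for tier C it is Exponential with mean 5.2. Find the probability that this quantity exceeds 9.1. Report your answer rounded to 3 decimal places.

0.206

Conditional on each tier, P(X > 9.1): A: 0.000617288; B: 0.481873; C: 0.173774.
By total probability, P(X > 9.1) = 0.42·0.000617288 + 0.34·0.481873 + 0.24·0.173774 = 0.205802.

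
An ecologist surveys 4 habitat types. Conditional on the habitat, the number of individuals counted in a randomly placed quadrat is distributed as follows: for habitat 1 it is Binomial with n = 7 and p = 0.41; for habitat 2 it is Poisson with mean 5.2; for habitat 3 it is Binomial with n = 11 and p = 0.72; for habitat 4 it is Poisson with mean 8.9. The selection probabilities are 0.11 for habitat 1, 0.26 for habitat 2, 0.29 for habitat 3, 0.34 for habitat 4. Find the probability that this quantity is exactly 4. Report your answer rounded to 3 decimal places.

0.082

Conditional on each habitat, P(X = 4): 1: 0.203123; 2: 0.168063; 3: 0.011966; 4: 0.0356556.
By total probability, P(X = 4) = 0.11·0.203123 + 0.26·0.168063 + 0.29·0.011966 + 0.34·0.0356556 = 0.0816329.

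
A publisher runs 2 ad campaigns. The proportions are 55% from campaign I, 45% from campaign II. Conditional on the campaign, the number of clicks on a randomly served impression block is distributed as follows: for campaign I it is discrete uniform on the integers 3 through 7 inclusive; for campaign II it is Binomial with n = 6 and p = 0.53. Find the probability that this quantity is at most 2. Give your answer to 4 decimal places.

0.1302

Conditional on each campaign, P(X ≤ 2): I: 0; II: 0.289316.
By total probability, P(X ≤ 2) = 0.55·0 + 0.45·0.289316 = 0.130192.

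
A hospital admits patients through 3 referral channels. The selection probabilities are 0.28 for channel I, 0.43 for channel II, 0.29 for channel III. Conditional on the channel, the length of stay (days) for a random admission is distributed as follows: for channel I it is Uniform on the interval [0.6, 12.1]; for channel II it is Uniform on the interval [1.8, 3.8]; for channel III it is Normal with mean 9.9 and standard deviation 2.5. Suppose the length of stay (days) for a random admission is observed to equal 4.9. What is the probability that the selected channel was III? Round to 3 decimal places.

Likelihoods f(4.9 | ·): I: 0.0869565; II: 0; III: 0.0215964.
Posterior ∝ prior × likelihood. Numerator for III: 0.29·0.0215964 = 0.00626295.
Normalizing constant: 0.28·0.0869565 + 0.43·0 + 0.29·0.0215964 = 0.0306108.
P(III | observation) = 0.00626295 / 0.0306108 = 0.2046.

0.205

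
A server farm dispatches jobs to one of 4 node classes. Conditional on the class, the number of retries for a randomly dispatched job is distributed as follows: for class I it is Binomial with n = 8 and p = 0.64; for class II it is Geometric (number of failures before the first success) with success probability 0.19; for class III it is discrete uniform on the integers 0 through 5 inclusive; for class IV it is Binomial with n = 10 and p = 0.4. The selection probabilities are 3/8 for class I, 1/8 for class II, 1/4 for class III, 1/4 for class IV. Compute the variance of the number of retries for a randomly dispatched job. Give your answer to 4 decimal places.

5.8606

Per component, I: μ=5.12, E[X²]=28.0576; II: μ=4.26316, E[X²]=40.6122; III: μ=2.5, E[X²]=9.16667; IV: μ=4, E[X²]=18.4.
E[X] = 0.375·5.12 + 0.125·4.26316 + 0.25·2.5 + 0.25·4 = 4.07789.
E[X²] = 0.375·28.0576 + 0.125·40.6122 + 0.25·9.16667 + 0.25·18.4 = 22.4898.
Var(X) = E[X²] − (E[X])² = 22.4898 − 16.6292 = 5.86056.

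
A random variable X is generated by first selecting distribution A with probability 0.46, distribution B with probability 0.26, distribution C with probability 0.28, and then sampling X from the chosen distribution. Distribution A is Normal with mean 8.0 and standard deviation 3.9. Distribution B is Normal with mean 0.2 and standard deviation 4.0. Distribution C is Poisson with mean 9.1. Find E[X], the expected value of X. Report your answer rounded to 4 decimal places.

6.2800

Component means — A: 8; B: 0.2; C: 9.1.
E[X] = 0.46·8 + 0.26·0.2 + 0.28·9.1 = 6.28.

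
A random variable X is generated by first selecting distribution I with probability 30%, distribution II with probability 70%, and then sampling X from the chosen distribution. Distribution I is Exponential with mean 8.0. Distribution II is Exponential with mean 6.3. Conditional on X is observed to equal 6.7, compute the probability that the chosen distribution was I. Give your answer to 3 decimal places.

0.297

Likelihoods f(6.7 | ·): I: 0.0540989; II: 0.0548013.
Posterior ∝ prior × likelihood. Numerator for I: 0.3·0.0540989 = 0.0162297.
Normalizing constant: 0.3·0.0540989 + 0.7·0.0548013 = 0.0545906.
P(I | observation) = 0.0162297 / 0.0545906 = 0.297298.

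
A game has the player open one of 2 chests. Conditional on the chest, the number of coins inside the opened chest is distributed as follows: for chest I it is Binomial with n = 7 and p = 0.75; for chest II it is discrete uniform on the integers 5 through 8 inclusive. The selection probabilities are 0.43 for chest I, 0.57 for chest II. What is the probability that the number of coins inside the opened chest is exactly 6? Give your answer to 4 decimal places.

Conditional on each chest, P(X = 6): I: 0.311462; II: 0.25.
By total probability, P(X = 6) = 0.43·0.311462 + 0.57·0.25 = 0.276429.

0.2764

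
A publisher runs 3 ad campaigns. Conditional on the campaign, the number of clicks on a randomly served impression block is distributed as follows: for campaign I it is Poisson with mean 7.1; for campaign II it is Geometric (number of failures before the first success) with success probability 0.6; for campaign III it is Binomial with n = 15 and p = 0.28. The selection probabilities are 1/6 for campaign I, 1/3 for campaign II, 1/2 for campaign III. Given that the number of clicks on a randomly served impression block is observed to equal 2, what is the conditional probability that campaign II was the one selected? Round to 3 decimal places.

0.344

Likelihoods P(X=2 | ·): I: 0.0207968; II: 0.096; III: 0.115034.
Posterior ∝ prior × likelihood. Numerator for II: 0.333333·0.096 = 0.032.
Normalizing constant: 0.166667·0.0207968 + 0.333333·0.096 + 0.5·0.115034 = 0.0929833.
P(II | observation) = 0.032 / 0.0929833 = 0.344148.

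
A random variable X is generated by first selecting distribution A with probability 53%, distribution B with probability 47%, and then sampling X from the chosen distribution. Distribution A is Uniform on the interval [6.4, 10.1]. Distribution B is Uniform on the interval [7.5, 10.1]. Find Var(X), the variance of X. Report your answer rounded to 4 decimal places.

0.9448

Per component, A: μ=8.25, E[X²]=69.2033; B: μ=8.8, E[X²]=78.0033.
E[X] = 0.53·8.25 + 0.47·8.8 = 8.5085.
E[X²] = 0.53·69.2033 + 0.47·78.0033 = 73.3393.
Var(X) = E[X²] − (E[X])² = 73.3393 − 72.3946 = 0.944761.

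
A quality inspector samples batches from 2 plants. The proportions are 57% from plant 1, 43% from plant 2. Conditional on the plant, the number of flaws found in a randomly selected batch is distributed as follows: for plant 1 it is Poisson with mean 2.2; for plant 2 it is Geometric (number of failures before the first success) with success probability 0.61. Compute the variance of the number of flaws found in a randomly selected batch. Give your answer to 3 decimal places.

Per component, 1: μ=2.2, E[X²]=7.04; 2: μ=0.639344, E[X²]=1.45687.
E[X] = 0.57·2.2 + 0.43·0.639344 = 1.52892.
E[X²] = 0.57·7.04 + 0.43·1.45687 = 4.63925.
Var(X) = E[X²] − (E[X])² = 4.63925 − 2.33759 = 2.30166.

2.302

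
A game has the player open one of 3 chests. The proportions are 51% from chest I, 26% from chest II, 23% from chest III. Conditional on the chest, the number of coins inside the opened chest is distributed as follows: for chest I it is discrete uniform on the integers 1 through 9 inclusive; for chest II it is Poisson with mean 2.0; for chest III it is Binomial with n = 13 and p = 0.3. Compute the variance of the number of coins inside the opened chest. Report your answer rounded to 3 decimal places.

6.099

Per component, I: μ=5, E[X²]=31.6667; II: μ=2, E[X²]=6; III: μ=3.9, E[X²]=17.94.
E[X] = 0.51·5 + 0.26·2 + 0.23·3.9 = 3.967.
E[X²] = 0.51·31.6667 + 0.26·6 + 0.23·17.94 = 21.8362.
Var(X) = E[X²] − (E[X])² = 21.8362 − 15.7371 = 6.09911.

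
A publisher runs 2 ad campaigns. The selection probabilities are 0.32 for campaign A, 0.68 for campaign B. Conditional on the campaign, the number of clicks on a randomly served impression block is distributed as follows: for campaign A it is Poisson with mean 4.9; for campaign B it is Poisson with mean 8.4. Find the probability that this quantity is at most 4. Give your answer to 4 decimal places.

0.2003

Conditional on each campaign, P(X ≤ 4): A: 0.458212; B: 0.0789083.
By total probability, P(X ≤ 4) = 0.32·0.458212 + 0.68·0.0789083 = 0.200285.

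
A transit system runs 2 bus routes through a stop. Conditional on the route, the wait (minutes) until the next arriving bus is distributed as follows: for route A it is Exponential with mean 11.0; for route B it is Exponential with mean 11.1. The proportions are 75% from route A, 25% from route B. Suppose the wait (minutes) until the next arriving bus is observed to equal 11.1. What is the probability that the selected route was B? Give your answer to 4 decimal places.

Likelihoods f(11.1 | ·): A: 0.0331409; B: 0.0331423.
Posterior ∝ prior × likelihood. Numerator for B: 0.25·0.0331423 = 0.00828557.
Normalizing constant: 0.75·0.0331409 + 0.25·0.0331423 = 0.0331413.
P(B | observation) = 0.00828557 / 0.0331413 = 0.250008.

0.2500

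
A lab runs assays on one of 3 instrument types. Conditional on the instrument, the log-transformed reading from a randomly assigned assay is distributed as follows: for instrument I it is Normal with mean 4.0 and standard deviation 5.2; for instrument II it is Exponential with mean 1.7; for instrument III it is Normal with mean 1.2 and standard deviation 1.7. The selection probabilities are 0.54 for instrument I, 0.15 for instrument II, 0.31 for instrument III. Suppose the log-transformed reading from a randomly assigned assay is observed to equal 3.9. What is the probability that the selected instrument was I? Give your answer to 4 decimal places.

Likelihoods f(3.9 | ·): I: 0.0767055; II: 0.0593237; III: 0.0664828.
Posterior ∝ prior × likelihood. Numerator for I: 0.54·0.0767055 = 0.041421.
Normalizing constant: 0.54·0.0767055 + 0.15·0.0593237 + 0.31·0.0664828 = 0.0709292.
P(I | observation) = 0.041421 / 0.0709292 = 0.583976.

0.5840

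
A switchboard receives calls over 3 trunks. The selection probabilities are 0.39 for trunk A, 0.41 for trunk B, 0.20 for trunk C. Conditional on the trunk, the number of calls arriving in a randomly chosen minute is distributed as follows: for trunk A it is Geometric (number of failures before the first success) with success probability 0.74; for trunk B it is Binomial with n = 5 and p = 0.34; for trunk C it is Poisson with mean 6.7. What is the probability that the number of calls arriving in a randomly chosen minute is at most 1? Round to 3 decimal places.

Conditional on each trunk, P(X ≤ 1): A: 0.9324; B: 0.447804; C: 0.00947802.
By total probability, P(X ≤ 1) = 0.39·0.9324 + 0.41·0.447804 + 0.2·0.00947802 = 0.549131.

0.549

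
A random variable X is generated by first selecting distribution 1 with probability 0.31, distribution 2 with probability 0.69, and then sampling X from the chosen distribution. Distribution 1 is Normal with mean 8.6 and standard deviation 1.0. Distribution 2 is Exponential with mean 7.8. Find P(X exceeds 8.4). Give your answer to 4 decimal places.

0.4146

Conditional on each component, P(X > 8.4): 1: 0.57926; 2: 0.340642.
By total probability, P(X > 8.4) = 0.31·0.57926 + 0.69·0.340642 = 0.414614.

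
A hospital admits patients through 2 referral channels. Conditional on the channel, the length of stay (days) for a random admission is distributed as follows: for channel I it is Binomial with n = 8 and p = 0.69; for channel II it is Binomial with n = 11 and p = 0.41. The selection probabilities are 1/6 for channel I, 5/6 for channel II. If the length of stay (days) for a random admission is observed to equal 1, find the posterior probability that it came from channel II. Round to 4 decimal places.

Likelihoods P(X=1 | ·): I: 0.0015187; II: 0.0230514.
Posterior ∝ prior × likelihood. Numerator for II: 0.833333·0.0230514 = 0.0192095.
Normalizing constant: 0.166667·0.0015187 + 0.833333·0.0230514 = 0.0194626.
P(II | observation) = 0.0192095 / 0.0194626 = 0.986995.

0.9870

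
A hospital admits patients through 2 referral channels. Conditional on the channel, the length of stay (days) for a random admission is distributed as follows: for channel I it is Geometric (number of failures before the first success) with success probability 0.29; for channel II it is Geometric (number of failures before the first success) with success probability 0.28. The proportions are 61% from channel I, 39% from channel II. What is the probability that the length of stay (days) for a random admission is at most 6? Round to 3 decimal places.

0.905

Conditional on each channel, P(X ≤ 6): I: 0.909049; II: 0.899694.
By total probability, P(X ≤ 6) = 0.61·0.909049 + 0.39·0.899694 = 0.9054.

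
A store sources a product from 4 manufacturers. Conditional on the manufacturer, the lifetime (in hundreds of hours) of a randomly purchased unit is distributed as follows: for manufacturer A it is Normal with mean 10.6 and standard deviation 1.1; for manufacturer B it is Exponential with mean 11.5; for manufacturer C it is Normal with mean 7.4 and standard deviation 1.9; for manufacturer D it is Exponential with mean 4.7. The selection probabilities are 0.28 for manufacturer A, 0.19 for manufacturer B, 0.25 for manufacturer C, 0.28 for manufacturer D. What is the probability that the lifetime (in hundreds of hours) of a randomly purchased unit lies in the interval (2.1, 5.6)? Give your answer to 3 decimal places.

0.178

Conditional on each manufacturer, P(2.1 < X < 5.6): A: 2.74084e-06; B: 0.2186; C: 0.169086; D: 0.335898.
By total probability, P(2.1 < X < 5.6) = 0.28·2.74084e-06 + 0.19·0.2186 + 0.25·0.169086 + 0.28·0.335898 = 0.177858.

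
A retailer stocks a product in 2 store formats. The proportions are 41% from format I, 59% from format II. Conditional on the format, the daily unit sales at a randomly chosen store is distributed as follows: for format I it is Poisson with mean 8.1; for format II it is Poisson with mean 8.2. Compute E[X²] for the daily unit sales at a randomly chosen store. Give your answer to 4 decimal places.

For each component E[X²] = Var + (mean)², giving I: 73.71; II: 75.44.
Overall E[X²] = 0.41·73.71 + 0.59·75.44 = 74.7307.

74.7307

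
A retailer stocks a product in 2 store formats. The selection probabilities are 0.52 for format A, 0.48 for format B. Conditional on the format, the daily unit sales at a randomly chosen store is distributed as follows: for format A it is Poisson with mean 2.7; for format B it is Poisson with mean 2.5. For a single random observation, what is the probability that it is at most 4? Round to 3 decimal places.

Conditional on each format, P(X ≤ 4): A: 0.862908; B: 0.891178.
By total probability, P(X ≤ 4) = 0.52·0.862908 + 0.48·0.891178 = 0.876478.

0.876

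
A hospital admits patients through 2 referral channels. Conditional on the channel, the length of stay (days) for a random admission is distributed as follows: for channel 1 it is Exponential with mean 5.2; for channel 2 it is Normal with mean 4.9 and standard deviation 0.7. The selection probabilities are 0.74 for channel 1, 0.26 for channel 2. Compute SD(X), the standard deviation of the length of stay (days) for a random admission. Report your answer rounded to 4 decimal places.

Per component, 1: μ=5.2, E[X²]=54.08; 2: μ=4.9, E[X²]=24.5.
E[X] = 0.74·5.2 + 0.26·4.9 = 5.122.
E[X²] = 0.74·54.08 + 0.26·24.5 = 46.3892.
Var(X) = E[X²] − (E[X])² = 46.3892 − 26.2349 = 20.1543.
SD(X) = √20.1543 = 4.48936.

4.4894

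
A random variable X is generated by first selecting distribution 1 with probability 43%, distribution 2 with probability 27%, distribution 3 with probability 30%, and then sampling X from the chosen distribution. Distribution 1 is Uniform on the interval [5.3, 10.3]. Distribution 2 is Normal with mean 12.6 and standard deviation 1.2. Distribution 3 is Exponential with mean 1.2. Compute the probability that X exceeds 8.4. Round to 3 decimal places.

0.434

Conditional on each component, P(X > 8.4): 1: 0.38; 2: 0.999767; 3: 0.000911882.
By total probability, P(X > 8.4) = 0.43·0.38 + 0.27·0.999767 + 0.3·0.000911882 = 0.433611.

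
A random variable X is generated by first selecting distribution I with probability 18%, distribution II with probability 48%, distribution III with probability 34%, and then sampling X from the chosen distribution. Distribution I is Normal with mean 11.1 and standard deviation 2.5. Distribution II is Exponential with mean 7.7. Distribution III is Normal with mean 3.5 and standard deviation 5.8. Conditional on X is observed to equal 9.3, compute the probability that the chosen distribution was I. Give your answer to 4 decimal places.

Likelihoods f(9.3 | ·): I: 0.123141; II: 0.0388125; III: 0.0417191.
Posterior ∝ prior × likelihood. Numerator for I: 0.18·0.123141 = 0.0221653.
Normalizing constant: 0.18·0.123141 + 0.48·0.0388125 + 0.34·0.0417191 = 0.0549798.
P(I | observation) = 0.0221653 / 0.0549798 = 0.403153.

0.4032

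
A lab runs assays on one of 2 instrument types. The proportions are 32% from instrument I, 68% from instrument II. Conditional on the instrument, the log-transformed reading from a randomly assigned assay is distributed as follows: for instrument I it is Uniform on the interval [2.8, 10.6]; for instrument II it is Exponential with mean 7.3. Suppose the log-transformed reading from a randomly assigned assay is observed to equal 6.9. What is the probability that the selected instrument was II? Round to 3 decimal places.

Likelihoods f(6.9 | ·): I: 0.128205; II: 0.0532328.
Posterior ∝ prior × likelihood. Numerator for II: 0.68·0.0532328 = 0.0361983.
Normalizing constant: 0.32·0.128205 + 0.68·0.0532328 = 0.077224.
P(II | observation) = 0.0361983 / 0.077224 = 0.468745.

0.469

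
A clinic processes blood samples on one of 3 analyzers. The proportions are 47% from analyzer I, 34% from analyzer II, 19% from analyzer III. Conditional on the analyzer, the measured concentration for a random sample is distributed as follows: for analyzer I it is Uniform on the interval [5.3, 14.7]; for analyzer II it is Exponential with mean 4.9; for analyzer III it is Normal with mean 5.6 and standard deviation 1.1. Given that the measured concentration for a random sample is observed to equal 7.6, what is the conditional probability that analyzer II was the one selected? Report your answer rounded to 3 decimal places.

0.189

Likelihoods f(7.6 | ·): I: 0.106383; II: 0.0432717; III: 0.0694505.
Posterior ∝ prior × likelihood. Numerator for II: 0.34·0.0432717 = 0.0147124.
Normalizing constant: 0.47·0.106383 + 0.34·0.0432717 + 0.19·0.0694505 = 0.077908.
P(II | observation) = 0.0147124 / 0.077908 = 0.188843.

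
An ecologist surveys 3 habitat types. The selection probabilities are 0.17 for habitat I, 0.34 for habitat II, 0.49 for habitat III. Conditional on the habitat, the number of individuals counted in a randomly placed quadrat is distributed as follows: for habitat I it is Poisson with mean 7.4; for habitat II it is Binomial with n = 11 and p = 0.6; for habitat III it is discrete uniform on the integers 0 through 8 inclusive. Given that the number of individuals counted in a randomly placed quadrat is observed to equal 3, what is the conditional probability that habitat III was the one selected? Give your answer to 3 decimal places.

0.784

Likelihoods P(X=3 | ·): I: 0.0412824; II: 0.023357; III: 0.111111.
Posterior ∝ prior × likelihood. Numerator for III: 0.49·0.111111 = 0.0544444.
Normalizing constant: 0.17·0.0412824 + 0.34·0.023357 + 0.49·0.111111 = 0.0694038.
P(III | observation) = 0.0544444 / 0.0694038 = 0.784459.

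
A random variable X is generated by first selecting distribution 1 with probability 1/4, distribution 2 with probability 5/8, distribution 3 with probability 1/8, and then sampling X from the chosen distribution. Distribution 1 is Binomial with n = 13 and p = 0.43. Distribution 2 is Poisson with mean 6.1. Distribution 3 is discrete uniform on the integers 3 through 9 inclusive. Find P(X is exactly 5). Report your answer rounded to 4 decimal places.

Conditional on each component, P(X = 5): 1: 0.210824; 2: 0.15786; 3: 0.142857.
By total probability, P(X = 5) = 0.25·0.210824 + 0.625·0.15786 + 0.125·0.142857 = 0.169225.

0.1692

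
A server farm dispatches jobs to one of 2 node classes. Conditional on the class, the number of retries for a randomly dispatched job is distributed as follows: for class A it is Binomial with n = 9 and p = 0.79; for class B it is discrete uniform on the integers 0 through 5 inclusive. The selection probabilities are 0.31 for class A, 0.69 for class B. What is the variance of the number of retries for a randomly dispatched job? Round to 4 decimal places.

7.0212

Per component, A: μ=7.11, E[X²]=52.0452; B: μ=2.5, E[X²]=9.16667.
E[X] = 0.31·7.11 + 0.69·2.5 = 3.9291.
E[X²] = 0.31·52.0452 + 0.69·9.16667 = 22.459.
Var(X) = E[X²] − (E[X])² = 22.459 − 15.4378 = 7.02119.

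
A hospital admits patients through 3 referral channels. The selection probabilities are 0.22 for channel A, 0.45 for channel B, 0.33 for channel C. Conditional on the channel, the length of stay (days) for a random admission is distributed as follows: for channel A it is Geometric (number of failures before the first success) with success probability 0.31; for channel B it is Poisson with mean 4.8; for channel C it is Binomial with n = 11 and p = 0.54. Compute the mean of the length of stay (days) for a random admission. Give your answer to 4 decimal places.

4.6099

Component means — A: 2.22581; B: 4.8; C: 5.94.
E[X] = 0.22·2.22581 + 0.45·4.8 + 0.33·5.94 = 4.60988.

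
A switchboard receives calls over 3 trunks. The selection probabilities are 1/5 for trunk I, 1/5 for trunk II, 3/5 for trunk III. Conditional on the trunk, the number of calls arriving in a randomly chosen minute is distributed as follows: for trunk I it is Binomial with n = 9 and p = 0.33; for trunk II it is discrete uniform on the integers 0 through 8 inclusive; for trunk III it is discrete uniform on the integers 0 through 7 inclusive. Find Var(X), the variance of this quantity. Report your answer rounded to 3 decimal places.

Per component, I: μ=2.97, E[X²]=10.8108; II: μ=4, E[X²]=22.6667; III: μ=3.5, E[X²]=17.5.
E[X] = 0.2·2.97 + 0.2·4 + 0.6·3.5 = 3.494.
E[X²] = 0.2·10.8108 + 0.2·22.6667 + 0.6·17.5 = 17.1955.
Var(X) = E[X²] − (E[X])² = 17.1955 − 12.208 = 4.98746.

4.987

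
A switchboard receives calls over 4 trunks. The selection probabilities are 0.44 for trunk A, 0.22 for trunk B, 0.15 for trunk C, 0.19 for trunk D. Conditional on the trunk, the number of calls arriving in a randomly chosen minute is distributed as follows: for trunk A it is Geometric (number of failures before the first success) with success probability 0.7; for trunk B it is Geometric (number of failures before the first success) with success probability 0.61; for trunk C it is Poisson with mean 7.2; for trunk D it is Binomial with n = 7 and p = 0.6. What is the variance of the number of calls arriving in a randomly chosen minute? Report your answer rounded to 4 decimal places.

8.3257

Per component, A: μ=0.428571, E[X²]=0.795918; B: μ=0.639344, E[X²]=1.45687; C: μ=7.2, E[X²]=59.04; D: μ=4.2, E[X²]=19.32.
E[X] = 0.44·0.428571 + 0.22·0.639344 + 0.15·7.2 + 0.19·4.2 = 2.20723.
E[X²] = 0.44·0.795918 + 0.22·1.45687 + 0.15·59.04 + 0.19·19.32 = 13.1975.
Var(X) = E[X²] − (E[X])² = 13.1975 − 4.87185 = 8.32566.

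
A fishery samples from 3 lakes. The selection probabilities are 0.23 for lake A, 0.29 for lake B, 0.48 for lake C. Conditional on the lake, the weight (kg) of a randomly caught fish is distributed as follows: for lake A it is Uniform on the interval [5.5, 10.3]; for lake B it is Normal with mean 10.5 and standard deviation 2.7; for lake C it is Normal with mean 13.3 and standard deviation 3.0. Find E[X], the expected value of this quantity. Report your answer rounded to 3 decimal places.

11.246

Component means — A: 7.9; B: 10.5; C: 13.3.
E[X] = 0.23·7.9 + 0.29·10.5 + 0.48·13.3 = 11.246.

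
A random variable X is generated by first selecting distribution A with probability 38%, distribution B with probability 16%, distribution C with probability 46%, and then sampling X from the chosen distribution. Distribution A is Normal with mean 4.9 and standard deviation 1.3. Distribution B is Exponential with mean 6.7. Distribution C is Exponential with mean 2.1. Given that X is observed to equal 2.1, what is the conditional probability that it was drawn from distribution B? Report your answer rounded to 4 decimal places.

Likelihoods f(2.1 | ·): A: 0.0301723; B: 0.109095; C: 0.175181.
Posterior ∝ prior × likelihood. Numerator for B: 0.16·0.109095 = 0.0174551.
Normalizing constant: 0.38·0.0301723 + 0.16·0.109095 + 0.46·0.175181 = 0.109504.
P(B | observation) = 0.0174551 / 0.109504 = 0.159402.

0.1594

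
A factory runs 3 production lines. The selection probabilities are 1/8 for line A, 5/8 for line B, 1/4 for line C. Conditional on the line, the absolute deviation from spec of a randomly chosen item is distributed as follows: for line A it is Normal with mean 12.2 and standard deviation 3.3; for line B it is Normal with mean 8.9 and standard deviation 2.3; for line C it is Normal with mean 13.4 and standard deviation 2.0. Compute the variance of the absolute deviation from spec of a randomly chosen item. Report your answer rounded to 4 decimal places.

9.7273

Per component, A: μ=12.2, E[X²]=159.73; B: μ=8.9, E[X²]=84.5; C: μ=13.4, E[X²]=183.56.
E[X] = 0.125·12.2 + 0.625·8.9 + 0.25·13.4 = 10.4375.
E[X²] = 0.125·159.73 + 0.625·84.5 + 0.25·183.56 = 118.669.
Var(X) = E[X²] − (E[X])² = 118.669 − 108.941 = 9.72734.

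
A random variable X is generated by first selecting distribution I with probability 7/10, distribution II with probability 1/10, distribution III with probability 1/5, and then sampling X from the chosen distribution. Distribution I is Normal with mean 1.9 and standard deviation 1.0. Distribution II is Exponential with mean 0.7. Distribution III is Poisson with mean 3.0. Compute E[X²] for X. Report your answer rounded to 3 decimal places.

5.725

For each component E[X²] = Var + (mean)², giving I: 4.61; II: 0.98; III: 12.
Overall E[X²] = 0.7·4.61 + 0.1·0.98 + 0.2·12 = 5.725.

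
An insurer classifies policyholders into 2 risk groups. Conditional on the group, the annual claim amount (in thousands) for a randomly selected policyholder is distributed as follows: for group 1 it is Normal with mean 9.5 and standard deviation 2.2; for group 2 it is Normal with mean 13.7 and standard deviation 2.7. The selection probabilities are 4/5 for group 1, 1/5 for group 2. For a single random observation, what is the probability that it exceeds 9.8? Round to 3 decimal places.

Conditional on each group, P(X > 9.8): 1: 0.445767; 2: 0.925693.
By total probability, P(X > 9.8) = 0.8·0.445767 + 0.2·0.925693 = 0.541752.

0.542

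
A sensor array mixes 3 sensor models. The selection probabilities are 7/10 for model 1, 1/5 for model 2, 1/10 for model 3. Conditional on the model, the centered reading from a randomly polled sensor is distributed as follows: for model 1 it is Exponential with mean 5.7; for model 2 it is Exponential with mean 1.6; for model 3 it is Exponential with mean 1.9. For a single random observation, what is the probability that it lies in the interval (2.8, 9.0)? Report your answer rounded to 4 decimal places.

0.3400

Conditional on each model, P(2.8 < X < 9.0): 1: 0.405682; 2: 0.170167; 3: 0.220314.
By total probability, P(2.8 < X < 9.0) = 0.7·0.405682 + 0.2·0.170167 + 0.1·0.220314 = 0.340043.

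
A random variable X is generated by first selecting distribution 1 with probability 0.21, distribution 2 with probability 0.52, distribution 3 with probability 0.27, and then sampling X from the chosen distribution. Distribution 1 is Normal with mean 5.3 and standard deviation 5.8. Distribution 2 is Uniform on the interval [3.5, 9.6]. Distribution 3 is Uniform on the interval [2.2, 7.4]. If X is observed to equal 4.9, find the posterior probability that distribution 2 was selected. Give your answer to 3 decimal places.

Likelihoods f(4.9 | ·): 1: 0.0686198; 2: 0.163934; 3: 0.192308.
Posterior ∝ prior × likelihood. Numerator for 2: 0.52·0.163934 = 0.0852459.
Normalizing constant: 0.21·0.0686198 + 0.52·0.163934 + 0.27·0.192308 = 0.151579.
P(2 | observation) = 0.0852459 / 0.151579 = 0.562385.

0.562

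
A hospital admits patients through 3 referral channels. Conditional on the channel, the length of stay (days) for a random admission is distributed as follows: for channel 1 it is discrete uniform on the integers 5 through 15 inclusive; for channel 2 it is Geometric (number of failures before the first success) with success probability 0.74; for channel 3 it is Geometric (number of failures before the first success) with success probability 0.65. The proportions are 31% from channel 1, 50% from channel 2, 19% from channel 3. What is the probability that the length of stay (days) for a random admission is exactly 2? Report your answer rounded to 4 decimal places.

0.0401

Conditional on each channel, P(X = 2): 1: 0; 2: 0.050024; 3: 0.079625.
By total probability, P(X = 2) = 0.31·0 + 0.5·0.050024 + 0.19·0.079625 = 0.0401408.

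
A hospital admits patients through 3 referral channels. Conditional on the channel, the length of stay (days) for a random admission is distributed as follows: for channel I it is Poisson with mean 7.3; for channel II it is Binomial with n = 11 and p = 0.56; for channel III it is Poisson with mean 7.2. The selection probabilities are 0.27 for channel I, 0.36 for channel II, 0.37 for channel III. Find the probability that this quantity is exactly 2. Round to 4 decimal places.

Conditional on each channel, P(X = 2): I: 0.0179997; II: 0.0106614; III: 0.0193515.
By total probability, P(X = 2) = 0.27·0.0179997 + 0.36·0.0106614 + 0.37·0.0193515 = 0.0158581.

0.0159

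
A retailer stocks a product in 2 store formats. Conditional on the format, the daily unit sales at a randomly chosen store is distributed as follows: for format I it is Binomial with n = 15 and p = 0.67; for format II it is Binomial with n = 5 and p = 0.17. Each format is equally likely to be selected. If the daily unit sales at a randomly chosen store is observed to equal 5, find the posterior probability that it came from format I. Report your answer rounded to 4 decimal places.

Likelihoods P(X=5 | ·): I: 0.00620967; II: 0.000141986.
Posterior ∝ prior × likelihood. Numerator for I: 0.5·0.00620967 = 0.00310484.
Normalizing constant: 0.5·0.00620967 + 0.5·0.000141986 = 0.00317583.
P(I | observation) = 0.00310484 / 0.00317583 = 0.977646.

0.9776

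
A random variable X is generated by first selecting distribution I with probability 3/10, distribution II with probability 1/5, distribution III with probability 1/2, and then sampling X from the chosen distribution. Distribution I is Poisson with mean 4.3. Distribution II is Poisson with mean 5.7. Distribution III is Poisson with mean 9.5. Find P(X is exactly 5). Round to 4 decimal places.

0.1076

Conditional on each component, P(X = 5): I: 0.166224; II: 0.16777; III: 0.0482658.
By total probability, P(X = 5) = 0.3·0.166224 + 0.2·0.16777 + 0.5·0.0482658 = 0.107554.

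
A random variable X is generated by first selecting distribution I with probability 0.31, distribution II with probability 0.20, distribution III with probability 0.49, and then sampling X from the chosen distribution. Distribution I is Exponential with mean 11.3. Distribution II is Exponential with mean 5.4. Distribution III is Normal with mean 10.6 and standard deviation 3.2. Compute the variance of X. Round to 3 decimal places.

55.316

Per component, I: μ=11.3, E[X²]=255.38; II: μ=5.4, E[X²]=58.32; III: μ=10.6, E[X²]=122.6.
E[X] = 0.31·11.3 + 0.2·5.4 + 0.49·10.6 = 9.777.
E[X²] = 0.31·255.38 + 0.2·58.32 + 0.49·122.6 = 150.906.
Var(X) = E[X²] − (E[X])² = 150.906 − 95.5897 = 55.3161.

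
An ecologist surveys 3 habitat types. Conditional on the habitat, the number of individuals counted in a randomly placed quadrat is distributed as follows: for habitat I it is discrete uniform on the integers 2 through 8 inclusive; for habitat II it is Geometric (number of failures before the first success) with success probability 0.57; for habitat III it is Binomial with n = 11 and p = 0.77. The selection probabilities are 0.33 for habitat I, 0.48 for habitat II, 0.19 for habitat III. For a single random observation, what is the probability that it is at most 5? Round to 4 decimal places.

Conditional on each habitat, P(X ≤ 5): I: 0.571429; II: 0.993679; III: 0.0231144.
By total probability, P(X ≤ 5) = 0.33·0.571429 + 0.48·0.993679 + 0.19·0.0231144 = 0.669929.

0.6699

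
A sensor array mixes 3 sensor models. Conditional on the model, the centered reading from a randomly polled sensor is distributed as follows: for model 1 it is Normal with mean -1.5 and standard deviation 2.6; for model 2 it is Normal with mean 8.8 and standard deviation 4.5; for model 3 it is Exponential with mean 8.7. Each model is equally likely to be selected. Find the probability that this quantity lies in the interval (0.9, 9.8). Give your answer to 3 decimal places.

Conditional on each model, P(0.9 < X < 9.8): 1: 0.177977; 2: 0.548347; 3: 0.577536.
By total probability, P(0.9 < X < 9.8) = 0.333333·0.177977 + 0.333333·0.548347 + 0.333333·0.577536 = 0.43462.

0.435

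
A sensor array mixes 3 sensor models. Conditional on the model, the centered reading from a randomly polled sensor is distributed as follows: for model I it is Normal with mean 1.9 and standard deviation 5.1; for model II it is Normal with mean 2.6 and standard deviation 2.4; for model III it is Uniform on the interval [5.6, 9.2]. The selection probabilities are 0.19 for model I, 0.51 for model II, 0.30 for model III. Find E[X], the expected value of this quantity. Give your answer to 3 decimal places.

Component means — I: 1.9; II: 2.6; III: 7.4.
E[X] = 0.19·1.9 + 0.51·2.6 + 0.3·7.4 = 3.907.

3.907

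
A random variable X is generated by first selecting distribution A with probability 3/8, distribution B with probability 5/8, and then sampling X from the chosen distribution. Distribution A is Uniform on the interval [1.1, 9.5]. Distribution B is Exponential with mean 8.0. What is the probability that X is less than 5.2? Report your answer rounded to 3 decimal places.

0.482

Conditional on each component, P(X < 5.2): A: 0.488095; B: 0.477954.
By total probability, P(X < 5.2) = 0.375·0.488095 + 0.625·0.477954 = 0.481757.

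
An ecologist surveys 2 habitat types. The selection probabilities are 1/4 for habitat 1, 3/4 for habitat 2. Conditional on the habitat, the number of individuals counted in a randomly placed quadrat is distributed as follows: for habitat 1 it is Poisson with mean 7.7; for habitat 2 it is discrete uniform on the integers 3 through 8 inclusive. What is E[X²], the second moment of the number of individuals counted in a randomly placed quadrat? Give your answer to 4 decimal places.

For each component E[X²] = Var + (mean)², giving 1: 66.99; 2: 33.1667.
Overall E[X²] = 0.25·66.99 + 0.75·33.1667 = 41.6225.

41.6225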